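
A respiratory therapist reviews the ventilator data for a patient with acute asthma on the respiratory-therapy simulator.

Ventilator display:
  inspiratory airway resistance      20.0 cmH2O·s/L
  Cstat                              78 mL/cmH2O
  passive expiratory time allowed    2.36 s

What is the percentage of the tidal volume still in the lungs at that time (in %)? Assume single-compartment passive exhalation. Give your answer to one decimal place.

τ = R × C = 20.0 × 78 mL/cmH2O = 20.0 × 0.078 L/cmH2O = 1.56 s.
Passive exhalation: V(t)/V₀ = e^(−t/τ) = e^(−2.36/1.56) = 0.2203.
Fraction remaining = 0.2203 → 22.03%.

22.0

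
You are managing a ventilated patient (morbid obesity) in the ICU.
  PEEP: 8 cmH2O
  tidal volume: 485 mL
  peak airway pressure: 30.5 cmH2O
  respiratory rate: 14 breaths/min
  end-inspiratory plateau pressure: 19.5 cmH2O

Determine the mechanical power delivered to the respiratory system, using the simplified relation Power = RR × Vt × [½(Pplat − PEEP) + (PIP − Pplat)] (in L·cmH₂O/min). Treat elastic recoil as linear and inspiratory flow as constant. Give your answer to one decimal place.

Per-breath work = Vt × [½(Pplat−PEEP) + (PIP−Pplat)] = 0.485 × [0.5×11.5 + 11.0] = 0.485 × 16.75 = 8.124 L·cmH2O.
Power = 14 × 8.124 = 113.74 L·cmH2O/min.

113.7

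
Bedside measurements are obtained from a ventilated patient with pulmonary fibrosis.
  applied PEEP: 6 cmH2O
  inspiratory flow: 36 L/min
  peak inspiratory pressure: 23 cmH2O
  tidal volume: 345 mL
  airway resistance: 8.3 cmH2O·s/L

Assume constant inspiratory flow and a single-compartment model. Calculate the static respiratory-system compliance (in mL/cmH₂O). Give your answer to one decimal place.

28.7

Flow: 36 L/min ÷ 60 = 0.6 L/s.
Equation of motion (constant flow): PIP = Vt/C + R·V̇ + PEEP.
Vt/C = PIP − R·V̇ − PEEP = 23 − 8.3×0.6 − 6 = 23 − 4.98 − 6 = 12.02 cmH2O.
C = Vt / 12.02 = 345 / 12.02 = 28.702 mL/cmH2O.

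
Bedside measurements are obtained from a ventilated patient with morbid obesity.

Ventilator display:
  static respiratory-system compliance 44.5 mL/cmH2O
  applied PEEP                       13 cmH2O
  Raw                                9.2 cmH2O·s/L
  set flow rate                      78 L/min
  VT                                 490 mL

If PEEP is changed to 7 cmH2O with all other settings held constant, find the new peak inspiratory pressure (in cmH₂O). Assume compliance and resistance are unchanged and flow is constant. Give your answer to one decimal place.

Flow: 78 L/min ÷ 60 = 1.3 L/s.
PIP = Vt/C + R·V̇ + PEEP (constant-flow equation of motion).
Only the baseline term changes: ΔPIP = ΔPEEP = 7 − 13 = -6.0 cmH2O.
Original PIP = 490/44.5 + 9.2×1.3 + 13 = 35.971 cmH2O; new PIP = 35.971 + (-6.0) = 29.971 cmH2O.

30.0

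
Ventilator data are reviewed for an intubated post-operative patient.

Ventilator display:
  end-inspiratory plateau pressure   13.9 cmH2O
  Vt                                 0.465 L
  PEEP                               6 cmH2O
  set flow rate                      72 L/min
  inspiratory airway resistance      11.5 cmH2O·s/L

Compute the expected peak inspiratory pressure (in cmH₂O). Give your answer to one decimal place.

27.7

Flow: 72 L/min ÷ 60 = 1.2 L/s.
PIP = Pplat + Raw × flow = 13.9 + 11.5 × 1.2 = 13.9 + 13.8 = 27.7 cmH2O.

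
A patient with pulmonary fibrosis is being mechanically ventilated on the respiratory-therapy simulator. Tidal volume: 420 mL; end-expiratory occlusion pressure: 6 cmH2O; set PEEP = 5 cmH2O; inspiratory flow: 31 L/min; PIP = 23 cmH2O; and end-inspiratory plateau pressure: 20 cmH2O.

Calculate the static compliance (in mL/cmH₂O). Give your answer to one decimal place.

30.0

End-expiratory occlusion gives total PEEP = 6 cmH2O (intrinsic PEEP = 6 − 5 = 1). Use total PEEP for the elastic gradient.
Cstat = Vt / (Pplat − PEEPtotal) = 420 / (20 − 6) = 420 / 14.0 = 30.0 mL/cmH2O.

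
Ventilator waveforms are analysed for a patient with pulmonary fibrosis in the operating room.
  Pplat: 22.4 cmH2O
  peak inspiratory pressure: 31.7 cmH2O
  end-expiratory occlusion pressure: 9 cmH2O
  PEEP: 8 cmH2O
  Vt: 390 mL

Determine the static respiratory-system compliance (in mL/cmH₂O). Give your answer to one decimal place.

End-expiratory occlusion gives total PEEP = 9 cmH2O (intrinsic PEEP = 9 − 8 = 1). Use total PEEP for the elastic gradient.
Cstat = Vt / (Pplat − PEEPtotal) = 390 / (22.4 − 9) = 390 / 13.4 = 29.104 mL/cmH2O.

29.1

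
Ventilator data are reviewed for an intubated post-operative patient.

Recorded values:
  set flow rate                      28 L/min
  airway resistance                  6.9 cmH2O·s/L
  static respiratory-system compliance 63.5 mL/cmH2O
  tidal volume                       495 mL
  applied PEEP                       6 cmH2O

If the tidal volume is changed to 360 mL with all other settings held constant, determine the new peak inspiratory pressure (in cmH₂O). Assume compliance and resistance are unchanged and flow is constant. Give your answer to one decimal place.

Flow: 28 L/min ÷ 60 = 0.4667 L/s.
PIP = Vt/C + R·V̇ + PEEP (constant-flow equation of motion).
Only the elastic term changes: ΔPIP = ΔVt / C = (360 − 495) / 63.5 = -2.126 cmH2O.
Original PIP = 495/63.5 + 6.9×0.4667 + 6 = 17.016 cmH2O; new PIP = 17.016 + (-2.126) = 14.89 cmH2O.

14.9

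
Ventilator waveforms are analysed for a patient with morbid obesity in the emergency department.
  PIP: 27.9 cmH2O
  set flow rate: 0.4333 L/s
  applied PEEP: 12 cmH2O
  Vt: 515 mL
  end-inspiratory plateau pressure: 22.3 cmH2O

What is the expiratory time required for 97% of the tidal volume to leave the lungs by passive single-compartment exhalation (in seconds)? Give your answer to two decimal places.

R = (PIP − Pplat)/V̇ = (27.9 − 22.3) / 0.4333 = 5.6/0.4333 = 12.924 cmH2O·s/L.
C = Vt/(Pplat − PEEP) = 515.0 / (22.3 − 12) = 515.0/10.3 = 50.0 mL/cmH2O.
τ = R × C = 12.924 × 0.05 L/cmH2O = 0.6462 s.
t = −τ·ln(1 − 0.97) = −0.6462·ln(0.03) = 2.266 s.

2.27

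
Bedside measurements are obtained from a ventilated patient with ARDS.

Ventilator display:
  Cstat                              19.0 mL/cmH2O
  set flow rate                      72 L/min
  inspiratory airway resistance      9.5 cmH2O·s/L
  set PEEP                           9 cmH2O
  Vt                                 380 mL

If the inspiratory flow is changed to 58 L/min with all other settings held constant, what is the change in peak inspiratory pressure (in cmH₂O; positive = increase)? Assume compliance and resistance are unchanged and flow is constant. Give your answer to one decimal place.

-2.2

Flow: 72 L/min ÷ 60 = 1.2 L/s.
New flow: 58 L/min ÷ 60 = 0.9667 L/s.
PIP = Vt/C + R·V̇ + PEEP (constant-flow equation of motion).
Only the resistive term changes: ΔPIP = R × ΔV̇ = 9.5 × (0.9667 − 1.2) = 9.5 × -0.2333 = -2.216 cmH2O.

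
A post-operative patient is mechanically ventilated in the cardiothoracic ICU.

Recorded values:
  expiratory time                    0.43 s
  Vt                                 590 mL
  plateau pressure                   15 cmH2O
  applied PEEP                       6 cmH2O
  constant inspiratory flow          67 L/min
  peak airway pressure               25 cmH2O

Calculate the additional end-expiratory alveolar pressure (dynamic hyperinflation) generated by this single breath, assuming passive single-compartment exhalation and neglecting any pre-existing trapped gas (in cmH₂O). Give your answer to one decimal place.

4.3

Flow: 67 L/min ÷ 60 = 1.1167 L/s.
R = (PIP − Pplat)/V̇ = (25 − 15) / 1.1167 = 10.0/1.1167 = 8.955 cmH2O·s/L.
C = Vt/(Pplat − PEEP) = 590.0 / (15 − 6) = 590.0/9.0 = 65.556 mL/cmH2O.
τ = R × C = 8.955 × 0.06556 L/cmH2O = 0.5871 s.
Fraction remaining = e^(−Te/τ) = e^(−0.43/0.5871) = 0.4807; trapped volume = 590.0 × 0.4807 = 283.61 mL.
Additional alveolar pressure from trapping ≈ V_trapped / C = 283.61 / 65.556 = 4.326 cmH2O.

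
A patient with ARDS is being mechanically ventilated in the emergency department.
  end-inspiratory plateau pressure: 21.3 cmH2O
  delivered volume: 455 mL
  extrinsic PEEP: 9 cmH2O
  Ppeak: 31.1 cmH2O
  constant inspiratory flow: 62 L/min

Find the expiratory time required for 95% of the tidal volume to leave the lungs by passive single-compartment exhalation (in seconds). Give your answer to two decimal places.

Flow: 62 L/min ÷ 60 = 1.0333 L/s.
R = (PIP − Pplat)/V̇ = (31.1 − 21.3) / 1.0333 = 9.8/1.0333 = 9.484 cmH2O·s/L.
C = Vt/(Pplat − PEEP) = 455.0 / (21.3 − 9) = 455.0/12.3 = 36.992 mL/cmH2O.
τ = R × C = 9.484 × 0.03699 L/cmH2O = 0.3508 s.
t = −τ·ln(1 − 0.95) = −0.3508·ln(0.05) = 1.051 s.

1.05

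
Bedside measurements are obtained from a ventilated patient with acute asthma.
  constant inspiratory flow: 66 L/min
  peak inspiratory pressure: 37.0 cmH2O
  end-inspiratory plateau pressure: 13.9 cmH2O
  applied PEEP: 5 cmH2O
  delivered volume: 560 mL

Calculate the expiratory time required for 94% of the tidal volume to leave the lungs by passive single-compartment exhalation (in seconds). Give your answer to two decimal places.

3.72

Flow: 66 L/min ÷ 60 = 1.1 L/s.
R = (PIP − Pplat)/V̇ = (37.0 − 13.9) / 1.1 = 23.1/1.1 = 21.0 cmH2O·s/L.
C = Vt/(Pplat − PEEP) = 560.0 / (13.9 − 5) = 560.0/8.9 = 62.921 mL/cmH2O.
τ = R × C = 21.0 × 0.06292 L/cmH2O = 1.321 s.
t = −τ·ln(1 − 0.94) = −1.321·ln(0.06) = 3.717 s.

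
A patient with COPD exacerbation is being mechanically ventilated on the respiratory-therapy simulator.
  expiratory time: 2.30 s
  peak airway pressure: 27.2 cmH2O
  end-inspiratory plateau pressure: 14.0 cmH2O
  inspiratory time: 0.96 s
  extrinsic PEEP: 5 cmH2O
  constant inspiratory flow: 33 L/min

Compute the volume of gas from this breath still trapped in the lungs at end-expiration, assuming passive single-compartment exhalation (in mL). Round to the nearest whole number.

Flow: 33 L/min ÷ 60 = 0.55 L/s.
Vt = flow × Ti = 0.55 L/s × 0.96 s × 1000 mL/L = 528.0 mL.
R = (PIP − Pplat)/V̇ = (27.2 − 14.0) / 0.55 = 13.2/0.55 = 24.0 cmH2O·s/L.
C = Vt/(Pplat − PEEP) = 528.0 / (14.0 − 5) = 528.0/9.0 = 58.667 mL/cmH2O.
τ = R × C = 24.0 × 0.05867 L/cmH2O = 1.408 s.
Fraction remaining = e^(−Te/τ) = e^(−2.30/1.408) = 0.1952.
Trapped volume = 528.0 × 0.1952 = 103.07 mL.

103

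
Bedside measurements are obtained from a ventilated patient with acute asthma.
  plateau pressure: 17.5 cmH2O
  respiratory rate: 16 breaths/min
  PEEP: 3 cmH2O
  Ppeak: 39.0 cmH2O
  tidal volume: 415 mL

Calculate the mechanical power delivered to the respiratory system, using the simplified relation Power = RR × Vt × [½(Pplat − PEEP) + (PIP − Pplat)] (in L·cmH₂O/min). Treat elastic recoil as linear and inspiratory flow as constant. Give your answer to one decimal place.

190.9

Per-breath work = Vt × [½(Pplat−PEEP) + (PIP−Pplat)] = 0.415 × [0.5×14.5 + 21.5] = 0.415 × 28.75 = 11.931 L·cmH2O.
Power = 16 × 11.931 = 190.9 L·cmH2O/min.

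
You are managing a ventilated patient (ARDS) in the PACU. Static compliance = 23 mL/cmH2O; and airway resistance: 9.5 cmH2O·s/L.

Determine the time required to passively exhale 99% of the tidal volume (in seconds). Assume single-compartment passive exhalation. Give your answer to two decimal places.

1.01

τ = R × C = 9.5 × 23 mL/cmH2O = 9.5 × 0.023 L/cmH2O = 0.2185 s.
Exhaled fraction f = 1 − e^(−t/τ) → t = −τ·ln(1 − f) = −0.2185·ln(0.01) = 1.006 s.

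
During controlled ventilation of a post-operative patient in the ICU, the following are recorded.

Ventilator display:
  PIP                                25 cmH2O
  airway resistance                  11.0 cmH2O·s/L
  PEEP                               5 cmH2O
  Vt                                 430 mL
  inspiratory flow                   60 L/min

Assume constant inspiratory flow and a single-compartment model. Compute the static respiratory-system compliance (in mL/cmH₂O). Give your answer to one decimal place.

Flow: 60 L/min ÷ 60 = 1 L/s.
Equation of motion (constant flow): PIP = Vt/C + R·V̇ + PEEP.
Vt/C = PIP − R·V̇ − PEEP = 25 − 11.0×1 − 5 = 25 − 11.0 − 5 = 9.0 cmH2O.
C = Vt / 9.0 = 430 / 9.0 = 47.778 mL/cmH2O.

47.8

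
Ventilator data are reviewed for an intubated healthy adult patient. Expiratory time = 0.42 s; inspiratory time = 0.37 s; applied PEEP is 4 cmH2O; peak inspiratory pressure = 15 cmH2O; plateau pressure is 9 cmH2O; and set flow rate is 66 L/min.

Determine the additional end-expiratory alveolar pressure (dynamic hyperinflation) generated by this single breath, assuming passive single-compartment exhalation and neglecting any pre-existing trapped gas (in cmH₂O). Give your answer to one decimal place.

Flow: 66 L/min ÷ 60 = 1.1 L/s.
Vt = flow × Ti = 1.1 L/s × 0.37 s × 1000 mL/L = 407.0 mL.
R = (PIP − Pplat)/V̇ = (15 − 9) / 1.1 = 6.0/1.1 = 5.455 cmH2O·s/L.
C = Vt/(Pplat − PEEP) = 407.0 / (9 − 4) = 407.0/5.0 = 81.4 mL/cmH2O.
τ = R × C = 5.455 × 0.0814 L/cmH2O = 0.444 s.
Fraction remaining = e^(−Te/τ) = e^(−0.42/0.444) = 0.3883; trapped volume = 407.0 × 0.3883 = 158.04 mL.
Additional alveolar pressure from trapping ≈ V_trapped / C = 158.04 / 81.4 = 1.942 cmH2O.

1.9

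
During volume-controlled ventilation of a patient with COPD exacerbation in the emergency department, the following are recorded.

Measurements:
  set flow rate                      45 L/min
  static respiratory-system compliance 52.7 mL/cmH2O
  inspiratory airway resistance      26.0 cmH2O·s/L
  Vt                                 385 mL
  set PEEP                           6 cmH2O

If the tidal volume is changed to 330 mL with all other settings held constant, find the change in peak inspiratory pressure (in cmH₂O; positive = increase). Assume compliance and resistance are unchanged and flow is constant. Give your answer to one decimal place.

PIP = Vt/C + R·V̇ + PEEP (constant-flow equation of motion).
Only the elastic term changes: ΔPIP = ΔVt / C = (330 − 385) / 52.7 = -1.044 cmH2O.

-1.0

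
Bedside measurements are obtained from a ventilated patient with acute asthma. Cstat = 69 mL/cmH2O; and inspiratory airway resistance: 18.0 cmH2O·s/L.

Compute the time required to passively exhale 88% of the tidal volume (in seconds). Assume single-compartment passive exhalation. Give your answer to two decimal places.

τ = R × C = 18.0 × 69 mL/cmH2O = 18.0 × 0.069 L/cmH2O = 1.242 s.
Exhaled fraction f = 1 − e^(−t/τ) → t = −τ·ln(1 − f) = −1.242·ln(0.12) = 2.633 s.

2.63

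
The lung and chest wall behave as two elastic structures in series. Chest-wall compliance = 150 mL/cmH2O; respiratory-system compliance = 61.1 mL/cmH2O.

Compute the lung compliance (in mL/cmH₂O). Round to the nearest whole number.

103

1/CL = 1/Crs − 1/Ccw.
1/CL = 1/61.1 − 1/150 = 0.0097.
CL = 103.09 mL/cmH2O.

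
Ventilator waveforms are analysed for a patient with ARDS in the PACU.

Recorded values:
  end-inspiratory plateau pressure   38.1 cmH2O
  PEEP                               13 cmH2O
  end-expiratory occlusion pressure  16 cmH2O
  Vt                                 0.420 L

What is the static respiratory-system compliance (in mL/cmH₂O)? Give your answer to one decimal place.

19.0

End-expiratory occlusion gives total PEEP = 16 cmH2O (intrinsic PEEP = 16 − 13 = 3). Use total PEEP for the elastic gradient.
Cstat = Vt / (Pplat − PEEPtotal) = 420 / (38.1 − 16) = 420 / 22.1 = 19.005 mL/cmH2O.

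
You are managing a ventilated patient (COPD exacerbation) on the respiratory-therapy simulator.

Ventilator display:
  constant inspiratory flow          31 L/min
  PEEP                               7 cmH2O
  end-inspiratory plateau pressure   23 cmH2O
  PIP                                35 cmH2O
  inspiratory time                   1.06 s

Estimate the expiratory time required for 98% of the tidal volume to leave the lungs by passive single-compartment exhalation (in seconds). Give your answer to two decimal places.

3.11

Flow: 31 L/min ÷ 60 = 0.5167 L/s.
Vt = flow × Ti = 0.5167 L/s × 1.06 s × 1000 mL/L = 547.7 mL.
R = (PIP − Pplat)/V̇ = (35 − 23) / 0.5167 = 12.0/0.5167 = 23.224 cmH2O·s/L.
C = Vt/(Pplat − PEEP) = 547.7 / (23 − 7) = 547.7/16.0 = 34.231 mL/cmH2O.
τ = R × C = 23.224 × 0.03423 L/cmH2O = 0.795 s.
t = −τ·ln(1 − 0.98) = −0.795·ln(0.02) = 3.11 s.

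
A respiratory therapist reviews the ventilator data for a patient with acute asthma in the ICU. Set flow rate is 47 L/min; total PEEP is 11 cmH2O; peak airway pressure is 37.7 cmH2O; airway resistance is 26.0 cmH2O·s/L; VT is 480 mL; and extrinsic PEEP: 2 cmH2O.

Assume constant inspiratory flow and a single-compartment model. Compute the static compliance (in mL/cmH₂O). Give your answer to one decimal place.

Flow: 47 L/min ÷ 60 = 0.7833 L/s.
Total PEEP = 11 cmH2O (set 2 + intrinsic 9); this is the baseline alveolar pressure.
Equation of motion (constant flow): PIP = Vt/C + R·V̇ + PEEP.
Vt/C = PIP − R·V̇ − PEEP = 37.7 − 26.0×0.7833 − 11 = 37.7 − 20.366 − 11 = 6.334 cmH2O.
C = Vt / 6.334 = 480 / 6.334 = 75.781 mL/cmH2O.

75.8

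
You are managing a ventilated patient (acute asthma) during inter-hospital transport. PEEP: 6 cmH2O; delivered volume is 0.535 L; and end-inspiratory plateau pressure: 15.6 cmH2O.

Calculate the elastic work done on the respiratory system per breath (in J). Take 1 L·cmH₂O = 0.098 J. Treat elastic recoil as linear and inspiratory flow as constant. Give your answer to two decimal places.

0.25

Elastic work ≈ ½ × (Pplat − PEEP) × Vt = 0.5 × (15.6 − 6) × 0.535 L = 0.5 × 9.6 × 0.535 = 2.568 L·cmH2O.
× 0.098 J/(L·cmH2O) → 0.2517 J.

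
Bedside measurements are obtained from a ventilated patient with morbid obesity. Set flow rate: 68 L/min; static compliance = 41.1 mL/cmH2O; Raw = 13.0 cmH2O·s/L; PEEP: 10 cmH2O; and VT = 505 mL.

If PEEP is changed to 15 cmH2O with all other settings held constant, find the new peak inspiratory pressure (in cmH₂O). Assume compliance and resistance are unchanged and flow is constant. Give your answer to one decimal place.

42.0

Flow: 68 L/min ÷ 60 = 1.1333 L/s.
PIP = Vt/C + R·V̇ + PEEP (constant-flow equation of motion).
Only the baseline term changes: ΔPIP = ΔPEEP = 15 − 10 = 5.0 cmH2O.
Original PIP = 505/41.1 + 13.0×1.1333 + 10 = 37.02 cmH2O; new PIP = 37.02 + (5.0) = 42.02 cmH2O.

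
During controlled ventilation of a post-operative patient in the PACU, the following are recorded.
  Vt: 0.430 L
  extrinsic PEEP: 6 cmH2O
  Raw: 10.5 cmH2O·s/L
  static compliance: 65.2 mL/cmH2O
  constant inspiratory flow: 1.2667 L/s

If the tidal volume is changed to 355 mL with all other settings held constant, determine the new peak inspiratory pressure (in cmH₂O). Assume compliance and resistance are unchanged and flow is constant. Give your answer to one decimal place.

PIP = Vt/C + R·V̇ + PEEP (constant-flow equation of motion).
Only the elastic term changes: ΔPIP = ΔVt / C = (355 − 430) / 65.2 = -1.15 cmH2O.
Original PIP = 430/65.2 + 10.5×1.2667 + 6 = 25.895 cmH2O; new PIP = 25.895 + (-1.15) = 24.745 cmH2O.

24.7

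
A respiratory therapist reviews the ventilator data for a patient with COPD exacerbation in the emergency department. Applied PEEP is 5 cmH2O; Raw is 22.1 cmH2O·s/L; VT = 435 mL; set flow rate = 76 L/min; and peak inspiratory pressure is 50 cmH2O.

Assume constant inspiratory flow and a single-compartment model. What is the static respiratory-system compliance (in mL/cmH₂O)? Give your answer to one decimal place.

Flow: 76 L/min ÷ 60 = 1.2667 L/s.
Equation of motion (constant flow): PIP = Vt/C + R·V̇ + PEEP.
Vt/C = PIP − R·V̇ − PEEP = 50 − 22.1×1.2667 − 5 = 50 − 27.994 − 5 = 17.006 cmH2O.
C = Vt / 17.006 = 435 / 17.006 = 25.579 mL/cmH2O.

25.6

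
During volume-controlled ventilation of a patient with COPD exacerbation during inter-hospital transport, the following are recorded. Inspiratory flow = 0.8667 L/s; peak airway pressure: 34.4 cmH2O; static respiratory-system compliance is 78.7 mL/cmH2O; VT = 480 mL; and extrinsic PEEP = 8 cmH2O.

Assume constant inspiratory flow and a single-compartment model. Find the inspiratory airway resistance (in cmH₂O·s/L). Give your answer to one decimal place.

Equation of motion (constant flow): PIP = Vt/C + R·V̇ + PEEP.
R·V̇ = PIP − Vt/C − PEEP = 34.4 − 480/78.7 − 8 = 34.4 − 6.099 − 8 = 20.301 cmH2O.
R = 20.301 / 0.8667 = 23.423 cmH2O·s/L.

23.4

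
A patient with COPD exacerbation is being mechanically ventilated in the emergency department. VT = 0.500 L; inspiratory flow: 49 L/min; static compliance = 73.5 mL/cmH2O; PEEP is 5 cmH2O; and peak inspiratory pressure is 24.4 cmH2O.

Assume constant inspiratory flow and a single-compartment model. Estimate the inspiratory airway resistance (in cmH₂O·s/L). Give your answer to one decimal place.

15.4

Flow: 49 L/min ÷ 60 = 0.8167 L/s.
Equation of motion (constant flow): PIP = Vt/C + R·V̇ + PEEP.
R·V̇ = PIP − Vt/C − PEEP = 24.4 − 500/73.5 − 5 = 24.4 − 6.803 − 5 = 12.597 cmH2O.
R = 12.597 / 0.8167 = 15.424 cmH2O·s/L.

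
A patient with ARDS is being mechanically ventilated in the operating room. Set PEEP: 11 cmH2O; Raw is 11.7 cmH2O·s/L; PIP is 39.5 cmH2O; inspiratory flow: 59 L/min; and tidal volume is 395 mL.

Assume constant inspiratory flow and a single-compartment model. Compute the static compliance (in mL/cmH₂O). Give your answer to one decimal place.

Flow: 59 L/min ÷ 60 = 0.9833 L/s.
Equation of motion (constant flow): PIP = Vt/C + R·V̇ + PEEP.
Vt/C = PIP − R·V̇ − PEEP = 39.5 − 11.7×0.9833 − 11 = 39.5 − 11.505 − 11 = 16.995 cmH2O.
C = Vt / 16.995 = 395 / 16.995 = 23.242 mL/cmH2O.

23.2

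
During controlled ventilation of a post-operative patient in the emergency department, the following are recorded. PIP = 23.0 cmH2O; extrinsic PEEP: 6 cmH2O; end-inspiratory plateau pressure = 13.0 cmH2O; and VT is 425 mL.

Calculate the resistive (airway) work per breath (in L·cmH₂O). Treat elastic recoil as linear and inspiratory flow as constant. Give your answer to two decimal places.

4.25

With constant inspiratory flow the resistive pressure is constant at PIP − Pplat = 23.0 − 13.0 = 10.0 cmH2O, so resistive work = 10.0 × 0.425 = 4.25 L·cmH2O.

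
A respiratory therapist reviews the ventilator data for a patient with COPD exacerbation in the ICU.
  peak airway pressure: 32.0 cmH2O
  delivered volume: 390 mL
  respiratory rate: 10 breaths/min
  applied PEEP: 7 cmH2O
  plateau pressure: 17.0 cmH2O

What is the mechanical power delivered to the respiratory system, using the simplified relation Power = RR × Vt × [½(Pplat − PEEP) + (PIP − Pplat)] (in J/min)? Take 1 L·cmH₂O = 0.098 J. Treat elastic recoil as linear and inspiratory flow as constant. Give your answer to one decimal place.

7.6

Per-breath work = Vt × [½(Pplat−PEEP) + (PIP−Pplat)] = 0.390 × [0.5×10.0 + 15.0] = 0.390 × 20.0 = 7.8 L·cmH2O.
Power = 10 × 7.8 = 78.0 L·cmH2O/min.
× 0.098 J/(L·cmH2O) → 7.644 J/min.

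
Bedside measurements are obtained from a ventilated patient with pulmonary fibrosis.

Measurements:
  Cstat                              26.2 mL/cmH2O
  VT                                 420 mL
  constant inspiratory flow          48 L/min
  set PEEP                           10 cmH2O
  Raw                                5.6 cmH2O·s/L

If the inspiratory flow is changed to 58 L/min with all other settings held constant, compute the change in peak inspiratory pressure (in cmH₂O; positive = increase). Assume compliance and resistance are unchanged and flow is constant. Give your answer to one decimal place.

Flow: 48 L/min ÷ 60 = 0.8 L/s.
New flow: 58 L/min ÷ 60 = 0.9667 L/s.
PIP = Vt/C + R·V̇ + PEEP (constant-flow equation of motion).
Only the resistive term changes: ΔPIP = R × ΔV̇ = 5.6 × (0.9667 − 0.8) = 5.6 × 0.1667 = 0.9335 cmH2O.

0.9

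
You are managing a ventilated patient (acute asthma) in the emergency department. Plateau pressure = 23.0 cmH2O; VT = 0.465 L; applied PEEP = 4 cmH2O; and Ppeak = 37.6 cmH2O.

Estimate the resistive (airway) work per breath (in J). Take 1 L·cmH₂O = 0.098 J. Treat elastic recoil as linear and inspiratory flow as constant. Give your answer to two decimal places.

With constant inspiratory flow the resistive pressure is constant at PIP − Pplat = 37.6 − 23.0 = 14.6 cmH2O, so resistive work = 14.6 × 0.465 = 6.789 L·cmH2O.
× 0.098 J/(L·cmH2O) → 0.6653 J.

0.67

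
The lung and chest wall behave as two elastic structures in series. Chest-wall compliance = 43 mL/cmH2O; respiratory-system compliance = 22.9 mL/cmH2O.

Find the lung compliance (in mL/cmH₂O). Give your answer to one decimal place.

1/CL = 1/Crs − 1/Ccw.
1/CL = 1/22.9 − 1/43 = 0.02041.
CL = 48.996 mL/cmH2O.

49.0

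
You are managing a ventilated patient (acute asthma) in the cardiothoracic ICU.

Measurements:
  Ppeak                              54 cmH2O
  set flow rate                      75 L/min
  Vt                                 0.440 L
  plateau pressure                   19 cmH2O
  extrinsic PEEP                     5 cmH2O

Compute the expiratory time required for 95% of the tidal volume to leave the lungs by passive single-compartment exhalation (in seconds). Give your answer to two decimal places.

2.64

Flow: 75 L/min ÷ 60 = 1.25 L/s.
R = (PIP − Pplat)/V̇ = (54 − 19) / 1.25 = 35.0/1.25 = 28.0 cmH2O·s/L.
C = Vt/(Pplat − PEEP) = 440.0 / (19 − 5) = 440.0/14.0 = 31.429 mL/cmH2O.
τ = R × C = 28.0 × 0.03143 L/cmH2O = 0.88 s.
t = −τ·ln(1 − 0.95) = −0.88·ln(0.05) = 2.636 s.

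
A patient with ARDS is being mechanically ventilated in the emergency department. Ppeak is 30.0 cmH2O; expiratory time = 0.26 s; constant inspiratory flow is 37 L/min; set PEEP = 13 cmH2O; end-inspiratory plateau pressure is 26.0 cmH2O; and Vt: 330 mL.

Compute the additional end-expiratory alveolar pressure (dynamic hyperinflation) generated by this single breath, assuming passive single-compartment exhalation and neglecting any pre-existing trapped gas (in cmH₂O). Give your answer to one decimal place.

Flow: 37 L/min ÷ 60 = 0.6167 L/s.
R = (PIP − Pplat)/V̇ = (30.0 − 26.0) / 0.6167 = 4.0/0.6167 = 6.486 cmH2O·s/L.
C = Vt/(Pplat − PEEP) = 330.0 / (26.0 − 13) = 330.0/13.0 = 25.385 mL/cmH2O.
τ = R × C = 6.486 × 0.02539 L/cmH2O = 0.1647 s.
Fraction remaining = e^(−Te/τ) = e^(−0.26/0.1647) = 0.2063; trapped volume = 330.0 × 0.2063 = 68.079 mL.
Additional alveolar pressure from trapping ≈ V_trapped / C = 68.079 / 25.385 = 2.682 cmH2O.

2.7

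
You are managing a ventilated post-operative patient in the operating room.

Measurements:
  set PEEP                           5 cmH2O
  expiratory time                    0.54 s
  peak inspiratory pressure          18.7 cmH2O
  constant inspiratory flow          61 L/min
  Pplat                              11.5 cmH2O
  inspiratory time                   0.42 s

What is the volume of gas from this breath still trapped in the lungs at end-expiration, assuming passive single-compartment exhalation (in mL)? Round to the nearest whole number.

Flow: 61 L/min ÷ 60 = 1.0167 L/s.
Vt = flow × Ti = 1.0167 L/s × 0.42 s × 1000 mL/L = 427.01 mL.
R = (PIP − Pplat)/V̇ = (18.7 − 11.5) / 1.0167 = 7.2/1.0167 = 7.082 cmH2O·s/L.
C = Vt/(Pplat − PEEP) = 427.01 / (11.5 − 5) = 427.01/6.5 = 65.694 mL/cmH2O.
τ = R × C = 7.082 × 0.06569 L/cmH2O = 0.4652 s.
Fraction remaining = e^(−Te/τ) = e^(−0.54/0.4652) = 0.3132.
Trapped volume = 427.01 × 0.3132 = 133.74 mL.

134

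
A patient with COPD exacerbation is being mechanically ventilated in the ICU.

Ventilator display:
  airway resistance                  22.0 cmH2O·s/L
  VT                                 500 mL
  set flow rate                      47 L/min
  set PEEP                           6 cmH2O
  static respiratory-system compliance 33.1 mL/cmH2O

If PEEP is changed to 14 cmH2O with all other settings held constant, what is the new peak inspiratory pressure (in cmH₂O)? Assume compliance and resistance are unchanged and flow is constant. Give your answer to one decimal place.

Flow: 47 L/min ÷ 60 = 0.7833 L/s.
PIP = Vt/C + R·V̇ + PEEP (constant-flow equation of motion).
Only the baseline term changes: ΔPIP = ΔPEEP = 14 − 6 = 8.0 cmH2O.
Original PIP = 500/33.1 + 22.0×0.7833 + 6 = 38.338 cmH2O; new PIP = 38.338 + (8.0) = 46.338 cmH2O.

46.3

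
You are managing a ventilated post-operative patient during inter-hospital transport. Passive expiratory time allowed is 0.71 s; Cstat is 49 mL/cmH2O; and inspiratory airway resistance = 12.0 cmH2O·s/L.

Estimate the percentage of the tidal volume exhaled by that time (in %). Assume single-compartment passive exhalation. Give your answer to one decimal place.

τ = R × C = 12.0 × 49 mL/cmH2O = 12.0 × 0.049 L/cmH2O = 0.588 s.
Passive exhalation: V(t)/V₀ = e^(−t/τ) = e^(−0.71/0.588) = 0.2989.
Fraction exhaled = 1 − 0.2989 = 0.7011 → 70.11%.

70.1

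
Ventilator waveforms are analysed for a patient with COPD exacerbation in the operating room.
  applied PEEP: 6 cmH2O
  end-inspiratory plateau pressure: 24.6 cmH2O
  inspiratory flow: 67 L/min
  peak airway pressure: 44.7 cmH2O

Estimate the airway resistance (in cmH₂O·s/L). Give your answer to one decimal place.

18.0

Flow: 67 L/min ÷ 60 = 1.1167 L/s.
Raw = (PIP − Pplat) / flow = (44.7 − 24.6) / 1.1167 = 20.1 / 1.1167 = 17.999 cmH2O·s/L.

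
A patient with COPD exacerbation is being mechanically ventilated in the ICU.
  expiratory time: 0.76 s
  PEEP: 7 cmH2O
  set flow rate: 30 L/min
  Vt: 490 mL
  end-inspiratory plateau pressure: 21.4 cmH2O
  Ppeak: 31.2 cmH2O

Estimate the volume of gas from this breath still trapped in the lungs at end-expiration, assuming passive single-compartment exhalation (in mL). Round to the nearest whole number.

Flow: 30 L/min ÷ 60 = 0.5 L/s.
R = (PIP − Pplat)/V̇ = (31.2 − 21.4) / 0.5 = 9.8/0.5 = 19.6 cmH2O·s/L.
C = Vt/(Pplat − PEEP) = 490.0 / (21.4 − 7) = 490.0/14.4 = 34.028 mL/cmH2O.
τ = R × C = 19.6 × 0.03403 L/cmH2O = 0.667 s.
Fraction remaining = e^(−Te/τ) = e^(−0.76/0.667) = 0.32.
Trapped volume = 490.0 × 0.32 = 156.8 mL.

157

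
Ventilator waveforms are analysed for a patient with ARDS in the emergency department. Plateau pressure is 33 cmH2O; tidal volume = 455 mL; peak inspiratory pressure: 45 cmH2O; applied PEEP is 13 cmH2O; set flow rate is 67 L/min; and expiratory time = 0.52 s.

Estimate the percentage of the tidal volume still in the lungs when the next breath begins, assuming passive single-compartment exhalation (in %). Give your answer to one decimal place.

11.9

Flow: 67 L/min ÷ 60 = 1.1167 L/s.
R = (PIP − Pplat)/V̇ = (45 − 33) / 1.1167 = 12.0/1.1167 = 10.746 cmH2O·s/L.
C = Vt/(Pplat − PEEP) = 455.0 / (33 − 13) = 455.0/20.0 = 22.75 mL/cmH2O.
τ = R × C = 10.746 × 0.02275 L/cmH2O = 0.2445 s.
Fraction remaining at end-expiration = e^(−Te/τ) = e^(−0.52/0.2445) = 0.1192 → 11.92%.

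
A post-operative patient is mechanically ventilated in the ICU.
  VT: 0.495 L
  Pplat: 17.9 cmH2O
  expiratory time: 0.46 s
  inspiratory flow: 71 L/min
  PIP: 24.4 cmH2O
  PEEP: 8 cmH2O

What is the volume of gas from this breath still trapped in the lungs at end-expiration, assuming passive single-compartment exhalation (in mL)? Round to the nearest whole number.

Flow: 71 L/min ÷ 60 = 1.1833 L/s.
R = (PIP − Pplat)/V̇ = (24.4 − 17.9) / 1.1833 = 6.5/1.1833 = 5.493 cmH2O·s/L.
C = Vt/(Pplat − PEEP) = 495.0 / (17.9 − 8) = 495.0/9.9 = 50.0 mL/cmH2O.
τ = R × C = 5.493 × 0.05 L/cmH2O = 0.2747 s.
Fraction remaining = e^(−Te/τ) = e^(−0.46/0.2747) = 0.1874.
Trapped volume = 495.0 × 0.1874 = 92.763 mL.

93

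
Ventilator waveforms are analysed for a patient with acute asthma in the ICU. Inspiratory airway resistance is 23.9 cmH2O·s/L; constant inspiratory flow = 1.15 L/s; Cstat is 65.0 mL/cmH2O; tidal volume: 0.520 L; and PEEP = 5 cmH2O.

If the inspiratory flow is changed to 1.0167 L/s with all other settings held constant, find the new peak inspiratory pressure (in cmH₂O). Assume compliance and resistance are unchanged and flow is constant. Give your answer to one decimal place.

37.3

PIP = Vt/C + R·V̇ + PEEP (constant-flow equation of motion).
Only the resistive term changes: ΔPIP = R × ΔV̇ = 23.9 × (1.0167 − 1.15) = 23.9 × -0.1333 = -3.186 cmH2O.
Original PIP = 520/65.0 + 23.9×1.15 + 5 = 40.485 cmH2O; new PIP = 40.485 + (-3.186) = 37.299 cmH2O.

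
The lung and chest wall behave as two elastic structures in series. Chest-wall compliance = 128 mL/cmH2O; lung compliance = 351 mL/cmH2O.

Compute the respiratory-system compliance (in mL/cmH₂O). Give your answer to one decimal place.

93.8

Lung and chest wall are elastances in series: 1/Crs = 1/CL + 1/Ccw.
1/Crs = 1/351 + 1/128 = 0.01066.
Crs = 93.809 mL/cmH2O.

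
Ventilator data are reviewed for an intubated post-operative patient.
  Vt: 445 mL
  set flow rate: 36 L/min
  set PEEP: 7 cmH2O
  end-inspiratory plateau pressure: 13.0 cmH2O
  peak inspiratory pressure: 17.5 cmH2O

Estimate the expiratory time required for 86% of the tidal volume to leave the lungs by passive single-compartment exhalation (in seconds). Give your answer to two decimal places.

Flow: 36 L/min ÷ 60 = 0.6 L/s.
R = (PIP − Pplat)/V̇ = (17.5 − 13.0) / 0.6 = 4.5/0.6 = 7.5 cmH2O·s/L.
C = Vt/(Pplat − PEEP) = 445.0 / (13.0 − 7) = 445.0/6.0 = 74.167 mL/cmH2O.
τ = R × C = 7.5 × 0.07417 L/cmH2O = 0.5563 s.
t = −τ·ln(1 − 0.86) = −0.5563·ln(0.14) = 1.094 s.

1.09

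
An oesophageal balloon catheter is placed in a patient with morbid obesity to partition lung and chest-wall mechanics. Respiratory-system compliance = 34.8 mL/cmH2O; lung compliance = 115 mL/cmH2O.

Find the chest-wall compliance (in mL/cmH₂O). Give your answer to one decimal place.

49.9

1/Ccw = 1/Crs − 1/CL.
1/Ccw = 1/34.8 − 1/115 = 0.02004.
Ccw = 49.9 mL/cmH2O.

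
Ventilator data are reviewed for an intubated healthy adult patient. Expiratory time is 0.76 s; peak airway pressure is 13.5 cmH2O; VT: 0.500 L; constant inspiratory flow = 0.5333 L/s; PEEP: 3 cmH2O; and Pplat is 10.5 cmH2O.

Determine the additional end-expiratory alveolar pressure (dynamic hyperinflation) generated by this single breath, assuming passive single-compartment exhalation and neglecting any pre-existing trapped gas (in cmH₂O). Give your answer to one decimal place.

1.0

R = (PIP − Pplat)/V̇ = (13.5 − 10.5) / 0.5333 = 3.0/0.5333 = 5.625 cmH2O·s/L.
C = Vt/(Pplat − PEEP) = 500.0 / (10.5 − 3) = 500.0/7.5 = 66.667 mL/cmH2O.
τ = R × C = 5.625 × 0.06667 L/cmH2O = 0.375 s.
Fraction remaining = e^(−Te/τ) = e^(−0.76/0.375) = 0.1318; trapped volume = 500.0 × 0.1318 = 65.9 mL.
Additional alveolar pressure from trapping ≈ V_trapped / C = 65.9 / 66.667 = 0.9885 cmH2O.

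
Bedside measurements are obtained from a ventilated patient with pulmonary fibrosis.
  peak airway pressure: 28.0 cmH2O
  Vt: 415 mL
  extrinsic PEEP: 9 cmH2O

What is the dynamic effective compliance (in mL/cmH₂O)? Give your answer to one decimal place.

Dynamic compliance = Vt / (PIP − PEEP) = 415 / (28.0 − 9) = 415 / 19.0 = 21.842 mL/cmH2O.

21.8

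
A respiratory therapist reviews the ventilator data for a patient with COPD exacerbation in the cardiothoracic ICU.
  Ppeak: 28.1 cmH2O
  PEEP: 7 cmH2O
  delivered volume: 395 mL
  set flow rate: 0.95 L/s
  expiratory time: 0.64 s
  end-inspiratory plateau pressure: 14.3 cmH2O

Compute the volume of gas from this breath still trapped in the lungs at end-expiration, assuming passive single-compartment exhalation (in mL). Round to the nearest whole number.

R = (PIP − Pplat)/V̇ = (28.1 − 14.3) / 0.95 = 13.8/0.95 = 14.526 cmH2O·s/L.
C = Vt/(Pplat − PEEP) = 395.0 / (14.3 − 7) = 395.0/7.3 = 54.11 mL/cmH2O.
τ = R × C = 14.526 × 0.05411 L/cmH2O = 0.786 s.
Fraction remaining = e^(−Te/τ) = e^(−0.64/0.786) = 0.443.
Trapped volume = 395.0 × 0.443 = 174.99 mL.

175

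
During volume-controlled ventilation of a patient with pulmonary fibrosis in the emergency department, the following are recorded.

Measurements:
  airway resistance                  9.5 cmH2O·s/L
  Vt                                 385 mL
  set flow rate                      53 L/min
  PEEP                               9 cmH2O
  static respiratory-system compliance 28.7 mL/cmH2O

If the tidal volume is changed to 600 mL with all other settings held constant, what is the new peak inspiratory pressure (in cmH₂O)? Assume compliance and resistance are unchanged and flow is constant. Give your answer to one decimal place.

Flow: 53 L/min ÷ 60 = 0.8833 L/s.
PIP = Vt/C + R·V̇ + PEEP (constant-flow equation of motion).
Only the elastic term changes: ΔPIP = ΔVt / C = (600 − 385) / 28.7 = 7.491 cmH2O.
Original PIP = 385/28.7 + 9.5×0.8833 + 9 = 30.806 cmH2O; new PIP = 30.806 + (7.491) = 38.297 cmH2O.

38.3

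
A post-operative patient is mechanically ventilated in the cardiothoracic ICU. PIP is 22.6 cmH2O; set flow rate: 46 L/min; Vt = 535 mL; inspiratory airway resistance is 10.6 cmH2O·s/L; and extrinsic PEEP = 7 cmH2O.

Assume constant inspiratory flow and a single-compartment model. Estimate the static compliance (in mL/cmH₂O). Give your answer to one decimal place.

71.6

Flow: 46 L/min ÷ 60 = 0.7667 L/s.
Equation of motion (constant flow): PIP = Vt/C + R·V̇ + PEEP.
Vt/C = PIP − R·V̇ − PEEP = 22.6 − 10.6×0.7667 − 7 = 22.6 − 8.127 − 7 = 7.473 cmH2O.
C = Vt / 7.473 = 535 / 7.473 = 71.591 mL/cmH2O.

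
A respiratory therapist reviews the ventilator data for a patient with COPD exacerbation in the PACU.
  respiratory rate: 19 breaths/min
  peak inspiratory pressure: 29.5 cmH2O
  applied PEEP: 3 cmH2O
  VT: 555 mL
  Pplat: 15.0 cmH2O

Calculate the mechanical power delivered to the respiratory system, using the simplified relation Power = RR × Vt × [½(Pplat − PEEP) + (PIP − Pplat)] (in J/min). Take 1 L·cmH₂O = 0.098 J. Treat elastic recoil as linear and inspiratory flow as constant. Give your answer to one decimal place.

Per-breath work = Vt × [½(Pplat−PEEP) + (PIP−Pplat)] = 0.555 × [0.5×12.0 + 14.5] = 0.555 × 20.5 = 11.378 L·cmH2O.
Power = 19 × 11.378 = 216.18 L·cmH2O/min.
× 0.098 J/(L·cmH2O) → 21.186 J/min.

21.2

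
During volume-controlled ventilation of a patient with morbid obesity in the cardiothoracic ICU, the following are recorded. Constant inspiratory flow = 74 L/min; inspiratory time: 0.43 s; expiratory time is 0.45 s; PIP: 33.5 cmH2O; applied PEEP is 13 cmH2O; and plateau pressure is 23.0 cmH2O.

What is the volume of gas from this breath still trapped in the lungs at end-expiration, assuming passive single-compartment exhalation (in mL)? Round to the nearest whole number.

196

Flow: 74 L/min ÷ 60 = 1.2333 L/s.
Vt = flow × Ti = 1.2333 L/s × 0.43 s × 1000 mL/L = 530.32 mL.
R = (PIP − Pplat)/V̇ = (33.5 − 23.0) / 1.2333 = 10.5/1.2333 = 8.514 cmH2O·s/L.
C = Vt/(Pplat − PEEP) = 530.32 / (23.0 − 13) = 530.32/10.0 = 53.032 mL/cmH2O.
τ = R × C = 8.514 × 0.05303 L/cmH2O = 0.4515 s.
Fraction remaining = e^(−Te/τ) = e^(−0.45/0.4515) = 0.3691.
Trapped volume = 530.32 × 0.3691 = 195.74 mL.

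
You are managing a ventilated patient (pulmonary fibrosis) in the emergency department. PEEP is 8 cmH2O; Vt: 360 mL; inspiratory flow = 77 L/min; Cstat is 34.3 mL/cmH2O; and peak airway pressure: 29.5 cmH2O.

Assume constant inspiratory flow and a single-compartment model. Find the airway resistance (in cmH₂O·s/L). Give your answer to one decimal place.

8.6

Flow: 77 L/min ÷ 60 = 1.2833 L/s.
Equation of motion (constant flow): PIP = Vt/C + R·V̇ + PEEP.
R·V̇ = PIP − Vt/C − PEEP = 29.5 − 360/34.3 − 8 = 29.5 − 10.496 − 8 = 11.004 cmH2O.
R = 11.004 / 1.2833 = 8.575 cmH2O·s/L.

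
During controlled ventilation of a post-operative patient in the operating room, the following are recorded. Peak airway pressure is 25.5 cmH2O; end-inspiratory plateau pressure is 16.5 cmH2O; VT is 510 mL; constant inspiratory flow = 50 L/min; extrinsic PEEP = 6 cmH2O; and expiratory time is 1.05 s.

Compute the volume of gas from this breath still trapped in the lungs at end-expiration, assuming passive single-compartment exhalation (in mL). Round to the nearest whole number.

69

Flow: 50 L/min ÷ 60 = 0.8333 L/s.
R = (PIP − Pplat)/V̇ = (25.5 − 16.5) / 0.8333 = 9.0/0.8333 = 10.8 cmH2O·s/L.
C = Vt/(Pplat − PEEP) = 510.0 / (16.5 − 6) = 510.0/10.5 = 48.571 mL/cmH2O.
τ = R × C = 10.8 × 0.04857 L/cmH2O = 0.5246 s.
Fraction remaining = e^(−Te/τ) = e^(−1.05/0.5246) = 0.1351.
Trapped volume = 510.0 × 0.1351 = 68.901 mL.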